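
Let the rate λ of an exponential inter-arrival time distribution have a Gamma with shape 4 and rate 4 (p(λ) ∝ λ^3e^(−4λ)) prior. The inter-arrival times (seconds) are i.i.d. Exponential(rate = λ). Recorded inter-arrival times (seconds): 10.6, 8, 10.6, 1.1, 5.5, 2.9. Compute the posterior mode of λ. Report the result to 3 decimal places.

The Exponential(rate=λ) likelihood is ∝ λ^n e^(−λΣtᵢ). Here n = 6 and Σtᵢ = 10.6 + 8 + 10.6 + 1.1 + 5.5 + 2.9 = 38.7.
Posterior ∝ λ^3e^(−4λ) · λ^6e^(−38.7λ) = λ^9e^(−42.7λ), i.e. Gamma(10, 42.7).
Mode = (a−1)/b = 9/42.7 ≈ 0.211.

λ̂_MAP = 0.211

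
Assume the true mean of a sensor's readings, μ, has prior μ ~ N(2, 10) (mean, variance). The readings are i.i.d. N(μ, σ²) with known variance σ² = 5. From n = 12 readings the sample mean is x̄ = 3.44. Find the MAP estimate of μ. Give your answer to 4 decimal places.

μ̂_MAP = 3.3824

n = 12, x̄ = 3.44.
For a Normal prior and Normal likelihood with known variance, the posterior is Normal; its mode equals its mean, the precision-weighted average.
Prior precision 1/σ₀² = 1/10 = 0.1; data precision n/σ² = 12/5 = 2.4.
μ̂ = (0.1·2 + 2.4·3.44) / (0.1 + 2.4) = 8.456/2.5 = 3.3824.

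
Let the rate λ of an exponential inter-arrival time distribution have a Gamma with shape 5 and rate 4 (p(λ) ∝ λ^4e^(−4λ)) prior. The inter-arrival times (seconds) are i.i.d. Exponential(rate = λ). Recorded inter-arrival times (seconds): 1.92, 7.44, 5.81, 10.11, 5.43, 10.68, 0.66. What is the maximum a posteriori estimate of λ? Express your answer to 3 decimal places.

The Exponential(rate=λ) likelihood is ∝ λ^n e^(−λΣtᵢ). Here n = 7 and Σtᵢ = 1.92 + 7.44 + 5.81 + 10.11 + 5.43 + 10.68 + 0.66 = 42.05.
Posterior ∝ λ^4e^(−4λ) · λ^7e^(−42.05λ) = λ^11e^(−46.05λ), i.e. Gamma(12, 46.05).
Mode = (a−1)/b = 11/46.05 ≈ 0.239.

λ̂_MAP = 0.239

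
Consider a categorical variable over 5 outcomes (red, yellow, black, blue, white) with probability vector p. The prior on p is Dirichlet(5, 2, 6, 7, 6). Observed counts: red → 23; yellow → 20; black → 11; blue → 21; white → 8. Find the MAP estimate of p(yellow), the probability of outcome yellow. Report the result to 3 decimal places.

The posterior is Dirichlet(αᵢ + nᵢ) = Dirichlet(28, 22, 17, 28, 14).
For a Dirichlet(a₁,…,a_K) with all aᵢ > 1, the mode has j-th component (aⱼ − 1)/(Σaᵢ − K).
Here Σaᵢ = 109 and K = 5, so p(yellow) = (22 − 1)/(109 − 5) = 21/104 ≈ 0.202.

MAP estimate of p(yellow) = 0.202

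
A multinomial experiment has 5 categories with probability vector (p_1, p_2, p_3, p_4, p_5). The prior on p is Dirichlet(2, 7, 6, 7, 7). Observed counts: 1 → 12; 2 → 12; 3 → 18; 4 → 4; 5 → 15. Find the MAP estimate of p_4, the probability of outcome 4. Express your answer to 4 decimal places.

MAP estimate: 0.1176

The posterior is Dirichlet(αᵢ + nᵢ) = Dirichlet(14, 19, 24, 11, 22).
For a Dirichlet(a₁,…,a_K) with all aᵢ > 1, the mode has j-th component (aⱼ − 1)/(Σaᵢ − K).
Here Σaᵢ = 90 and K = 5, so p_4 = (11 − 1)/(90 − 5) = 10/85 ≈ 0.1176.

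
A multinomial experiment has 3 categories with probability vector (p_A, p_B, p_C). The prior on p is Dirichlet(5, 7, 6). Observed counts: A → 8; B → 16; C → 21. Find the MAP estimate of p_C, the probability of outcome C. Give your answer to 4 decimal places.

The posterior is Dirichlet(αᵢ + nᵢ) = Dirichlet(13, 23, 27).
For a Dirichlet(a₁,…,a_K) with all aᵢ > 1, the mode has j-th component (aⱼ − 1)/(Σaᵢ − K).
Here Σaᵢ = 63 and K = 3, so p_C = (27 − 1)/(63 − 3) = 26/60 ≈ 0.4333.

MAP estimate of p_C = 0.4333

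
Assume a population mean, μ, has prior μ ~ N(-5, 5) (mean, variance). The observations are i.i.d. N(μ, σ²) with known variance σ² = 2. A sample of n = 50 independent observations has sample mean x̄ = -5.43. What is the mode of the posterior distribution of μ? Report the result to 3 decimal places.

n = 50, x̄ = -5.43.
For a Normal prior and Normal likelihood with known variance, the posterior is Normal; its mode equals its mean, the precision-weighted average.
Prior precision 1/σ₀² = 1/5 = 0.2; data precision n/σ² = 50/2 = 25.
μ̂ = (0.2·(-5) + 25·(-5.43)) / (0.2 + 25) = (-136.75)/25.2 = -2735/504 ≈ -5.427.

μ̂_MAP = -5.427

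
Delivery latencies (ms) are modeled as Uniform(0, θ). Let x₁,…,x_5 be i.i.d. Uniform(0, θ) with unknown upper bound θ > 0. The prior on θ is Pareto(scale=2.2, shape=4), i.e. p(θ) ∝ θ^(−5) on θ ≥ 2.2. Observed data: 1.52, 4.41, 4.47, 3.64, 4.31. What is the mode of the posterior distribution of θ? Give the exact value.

θ̂_MAP = 4.47

The Uniform(0, θ) likelihood is θ^(−n) for θ ≥ max(xᵢ), zero otherwise. Here max(xᵢ) = 4.47.
Posterior ∝ θ^(−5) · θ^(−5) = θ^(−10) on θ ≥ max(2.2, 4.47) = 4.47.
This density is strictly decreasing in θ, so the posterior mode lies at the lower boundary of the support.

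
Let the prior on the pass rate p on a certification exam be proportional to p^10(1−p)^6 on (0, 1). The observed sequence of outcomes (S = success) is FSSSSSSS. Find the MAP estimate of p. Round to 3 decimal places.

p̂_MAP = 0.708

The prior density ∝ p^10(1−p)^6 is the kernel of Beta(11, 7).
Data: 7 successes in 8 trials (from the sequence). The binomial likelihood contributes p^7(1−p)^1, so the posterior is Beta(11+7, 7+1) = Beta(18, 8).
For Beta(a, b) with a, b > 1 the mode is (a−1)/(a+b−2) = 17/24 ≈ 0.708.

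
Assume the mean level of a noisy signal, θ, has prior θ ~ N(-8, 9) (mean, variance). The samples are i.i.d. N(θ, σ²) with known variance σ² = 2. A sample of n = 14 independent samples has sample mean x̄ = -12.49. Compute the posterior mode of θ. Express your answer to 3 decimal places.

n = 14, x̄ = -12.49.
For a Normal prior and Normal likelihood with known variance, the posterior is Normal; its mode equals its mean, the precision-weighted average.
Prior precision 1/σ₀² = 1/9; data precision n/σ² = 14/2 = 7.
θ̂ = ((1/9)·(-8) + 7·(-12.49)) / (1/9 + 7) = (-79487/900)/(64/9) = -12.41984375 ≈ -12.420.

θ̂_MAP = -12.420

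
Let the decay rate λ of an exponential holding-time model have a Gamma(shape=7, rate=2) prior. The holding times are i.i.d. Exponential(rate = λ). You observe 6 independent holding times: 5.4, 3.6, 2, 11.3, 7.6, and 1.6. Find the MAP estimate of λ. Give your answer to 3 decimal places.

The Exponential(rate=λ) likelihood is ∝ λ^n e^(−λΣtᵢ). Here n = 6 and Σtᵢ = 5.4 + 3.6 + 2 + 11.3 + 7.6 + 1.6 = 31.5.
Posterior ∝ λ^6e^(−2λ) · λ^6e^(−31.5λ) = λ^12e^(−33.5λ), i.e. Gamma(13, 33.5).
Mode = (a−1)/b = 12/33.5 ≈ 0.358.

λ̂_MAP = 0.358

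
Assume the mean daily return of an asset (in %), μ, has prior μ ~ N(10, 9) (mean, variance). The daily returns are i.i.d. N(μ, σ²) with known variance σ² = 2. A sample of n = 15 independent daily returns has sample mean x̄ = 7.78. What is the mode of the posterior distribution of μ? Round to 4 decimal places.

n = 15, x̄ = 7.78.
For a Normal prior and Normal likelihood with known variance, the posterior is Normal; its mode equals its mean, the precision-weighted average.
Prior precision 1/σ₀² = 1/9; data precision n/σ² = 15/2 = 7.5.
μ̂ = ((1/9)·10 + 7.5·7.78) / (1/9 + 7.5) = (10703/180)/(137/18) = 10703/1370 ≈ 7.8124.

μ̂_MAP = 7.8124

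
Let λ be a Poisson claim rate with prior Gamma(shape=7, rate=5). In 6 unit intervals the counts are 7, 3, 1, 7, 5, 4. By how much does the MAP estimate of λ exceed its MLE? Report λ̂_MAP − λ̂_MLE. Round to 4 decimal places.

Σxᵢ = 27. Posterior is Gamma(34, 11); MAP = (34−1)/11 = 33/11 ≈ 3.00000.
MLE = x̄ = 27/6 ≈ 4.50000.
Difference = 33/11 − 27/6 = -3/2 ≈ -1.5000.

MAP − MLE = -1.5000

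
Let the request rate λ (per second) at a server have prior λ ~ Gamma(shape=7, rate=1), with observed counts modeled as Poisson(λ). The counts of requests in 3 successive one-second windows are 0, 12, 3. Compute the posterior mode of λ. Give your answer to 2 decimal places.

λ̂_MAP = 5.25

Σxᵢ = 0+12+3 = 15, with n = 3.
Posterior ∝ λ^6e^(−1λ) · λ^15e^(−3λ) = λ^21e^(−4λ), i.e. Gamma(shape=22, rate=4).
The mode of a Gamma(a, b) with a ≥ 1 (shape–rate) is (a−1)/b = 21/4 ≈ 5.25.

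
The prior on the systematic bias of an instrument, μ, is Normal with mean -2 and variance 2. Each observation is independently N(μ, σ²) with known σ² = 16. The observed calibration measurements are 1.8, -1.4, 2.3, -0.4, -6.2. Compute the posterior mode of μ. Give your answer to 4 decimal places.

μ̂_MAP = -1.5308

n = 5; x̄ = (1.8 + (-1.4) + 2.3 + (-0.4) + (-6.2))/5 = -3.9/5 = -0.78.
For a Normal prior and Normal likelihood with known variance, the posterior is Normal; its mode equals its mean, the precision-weighted average.
Prior precision 1/σ₀² = 1/2 = 0.5; data precision n/σ² = 5/16 = 0.3125.
μ̂ = (0.5·(-2) + 0.3125·(-0.78)) / (0.5 + 0.3125) = (-1.24375)/0.8125 = -199/130 ≈ -1.5308.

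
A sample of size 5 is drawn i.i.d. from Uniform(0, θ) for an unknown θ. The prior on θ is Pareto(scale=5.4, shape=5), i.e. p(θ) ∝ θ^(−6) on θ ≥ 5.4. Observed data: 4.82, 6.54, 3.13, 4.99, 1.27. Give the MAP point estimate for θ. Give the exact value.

The Uniform(0, θ) likelihood is θ^(−n) for θ ≥ max(xᵢ), zero otherwise. Here max(xᵢ) = 6.54.
Posterior ∝ θ^(−6) · θ^(−5) = θ^(−11) on θ ≥ max(5.4, 6.54) = 6.54.
This density is strictly decreasing in θ, so the posterior mode lies at the lower boundary of the support.

θ̂_MAP = 6.54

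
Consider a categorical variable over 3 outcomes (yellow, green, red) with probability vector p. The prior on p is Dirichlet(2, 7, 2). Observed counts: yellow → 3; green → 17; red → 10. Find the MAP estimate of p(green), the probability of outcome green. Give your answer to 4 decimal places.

The posterior is Dirichlet(αᵢ + nᵢ) = Dirichlet(5, 24, 12).
For a Dirichlet(a₁,…,a_K) with all aᵢ > 1, the mode has j-th component (aⱼ − 1)/(Σaᵢ − K).
Here Σaᵢ = 41 and K = 3, so p(green) = (24 − 1)/(41 − 3) = 23/38 ≈ 0.6053.

MAP estimate of p(green) = 0.6053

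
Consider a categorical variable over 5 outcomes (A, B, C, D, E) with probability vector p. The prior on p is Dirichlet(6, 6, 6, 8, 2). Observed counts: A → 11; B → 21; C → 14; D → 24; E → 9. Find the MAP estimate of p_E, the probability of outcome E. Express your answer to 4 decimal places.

The posterior is Dirichlet(αᵢ + nᵢ) = Dirichlet(17, 27, 20, 32, 11).
For a Dirichlet(a₁,…,a_K) with all aᵢ > 1, the mode has j-th component (aⱼ − 1)/(Σaᵢ − K).
Here Σaᵢ = 107 and K = 5, so p_E = (11 − 1)/(107 − 5) = 10/102 ≈ 0.0980.

MAP estimate of p_E = 0.0980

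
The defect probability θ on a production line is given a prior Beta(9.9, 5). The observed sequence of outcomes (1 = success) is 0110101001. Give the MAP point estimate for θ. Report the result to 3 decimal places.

Prior: Beta(9.9, 5).
Data: 5 successes in 10 trials (from the sequence). The binomial likelihood contributes θ^5(1−θ)^5, so the posterior is Beta(9.9+5, 5+5) = Beta(14.9, 10).
For Beta(a, b) with a, b > 1 the mode is (a−1)/(a+b−2) = 13.9/22.9 ≈ 0.607.

θ̂_MAP = 0.607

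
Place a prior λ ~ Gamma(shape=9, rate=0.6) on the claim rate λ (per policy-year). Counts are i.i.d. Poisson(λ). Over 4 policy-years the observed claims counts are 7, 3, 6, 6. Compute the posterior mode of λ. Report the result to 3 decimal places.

Σxᵢ = 7+3+6+6 = 22, with n = 4.
Posterior ∝ λ^8e^(−0.6λ) · λ^22e^(−4λ) = λ^30e^(−4.6λ), i.e. Gamma(shape=31, rate=4.6).
The mode of a Gamma(a, b) with a ≥ 1 (shape–rate) is (a−1)/b = 30/4.6 ≈ 6.522.

λ̂_MAP = 6.522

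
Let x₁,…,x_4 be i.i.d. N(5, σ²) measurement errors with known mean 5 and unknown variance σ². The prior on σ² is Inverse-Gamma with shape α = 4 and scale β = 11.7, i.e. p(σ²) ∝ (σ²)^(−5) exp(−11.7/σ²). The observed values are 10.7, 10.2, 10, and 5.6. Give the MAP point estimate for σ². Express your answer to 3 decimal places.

Sum of squared deviations about the known mean: SS = (10.7−5)² + (10.2−5)² + (10−5)² + (5.6−5)² = 84.89.
The Normal likelihood contributes (σ²)^(−n/2) exp(−SS/(2σ²)), so the posterior is Inverse-Gamma(α + n/2, β + SS/2) = Inverse-Gamma(6, 54.145).
The mode of Inverse-Gamma(a, b) is b/(a+1) = 54.145/7 ≈ 7.735.

σ̂²_MAP = 7.735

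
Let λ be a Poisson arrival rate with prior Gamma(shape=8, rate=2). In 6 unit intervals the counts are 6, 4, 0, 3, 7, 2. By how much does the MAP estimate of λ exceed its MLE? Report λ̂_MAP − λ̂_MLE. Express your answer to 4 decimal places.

MAP − MLE = -0.0417

Σxᵢ = 22. Posterior is Gamma(30, 8); MAP = (30−1)/8 = 29/8 ≈ 3.62500.
MLE = x̄ = 22/6 ≈ 3.66667.
Difference = 29/8 − 22/6 = -1/24 ≈ -0.0417.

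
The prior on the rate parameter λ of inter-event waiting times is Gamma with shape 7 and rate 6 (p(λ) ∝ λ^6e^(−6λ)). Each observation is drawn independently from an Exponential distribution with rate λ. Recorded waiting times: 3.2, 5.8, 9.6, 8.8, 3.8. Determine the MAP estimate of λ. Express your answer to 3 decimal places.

The Exponential(rate=λ) likelihood is ∝ λ^n e^(−λΣtᵢ). Here n = 5 and Σtᵢ = 3.2 + 5.8 + 9.6 + 8.8 + 3.8 = 31.2.
Posterior ∝ λ^6e^(−6λ) · λ^5e^(−31.2λ) = λ^11e^(−37.2λ), i.e. Gamma(12, 37.2).
Mode = (a−1)/b = 11/37.2 ≈ 0.296.

λ̂_MAP = 0.296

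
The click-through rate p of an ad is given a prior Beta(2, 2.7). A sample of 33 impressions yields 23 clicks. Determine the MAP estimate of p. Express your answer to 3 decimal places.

Prior: Beta(2, 2.7).
Data: 23 successes in 33 trials. The binomial likelihood contributes p^23(1−p)^10, so the posterior is Beta(2+23, 2.7+10) = Beta(25, 12.7).
For Beta(a, b) with a, b > 1 the mode is (a−1)/(a+b−2) = 24/35.7 ≈ 0.672.

p̂_MAP = 0.672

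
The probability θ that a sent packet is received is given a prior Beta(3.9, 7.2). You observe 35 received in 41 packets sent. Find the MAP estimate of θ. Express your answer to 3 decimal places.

Prior: Beta(3.9, 7.2).
Data: 35 successes in 41 trials. The binomial likelihood contributes θ^35(1−θ)^6, so the posterior is Beta(3.9+35, 7.2+6) = Beta(38.9, 13.2).
For Beta(a, b) with a, b > 1 the mode is (a−1)/(a+b−2) = 37.9/50.1 ≈ 0.756.

θ̂_MAP = 0.756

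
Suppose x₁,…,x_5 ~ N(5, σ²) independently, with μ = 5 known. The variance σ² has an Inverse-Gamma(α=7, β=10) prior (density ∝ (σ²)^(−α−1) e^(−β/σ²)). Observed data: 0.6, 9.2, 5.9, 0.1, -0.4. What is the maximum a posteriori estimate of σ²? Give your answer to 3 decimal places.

Sum of squared deviations about the known mean: SS = (0.6−5)² + (9.2−5)² + (5.9−5)² + (0.1−5)² + (-0.4−5)² = 90.98.
The Normal likelihood contributes (σ²)^(−n/2) exp(−SS/(2σ²)), so the posterior is Inverse-Gamma(α + n/2, β + SS/2) = Inverse-Gamma(9.5, 55.49).
The mode of Inverse-Gamma(a, b) is b/(a+1) = 55.49/10.5 ≈ 5.285.

σ̂²_MAP = 5.285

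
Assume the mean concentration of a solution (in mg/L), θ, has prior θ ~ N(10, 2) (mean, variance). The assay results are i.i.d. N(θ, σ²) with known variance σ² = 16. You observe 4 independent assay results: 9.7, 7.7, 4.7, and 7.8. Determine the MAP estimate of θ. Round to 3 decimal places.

θ̂_MAP = 9.158

n = 4; x̄ = (9.7 + 7.7 + 4.7 + 7.8)/4 = 29.9/4 = 7.475.
For a Normal prior and Normal likelihood with known variance, the posterior is Normal; its mode equals its mean, the precision-weighted average.
Prior precision 1/σ₀² = 1/2 = 0.5; data precision n/σ² = 4/16 = 0.25.
θ̂ = (0.5·10 + 0.25·7.475) / (0.5 + 0.25) = 6.86875/0.75 = 1099/120 ≈ 9.158.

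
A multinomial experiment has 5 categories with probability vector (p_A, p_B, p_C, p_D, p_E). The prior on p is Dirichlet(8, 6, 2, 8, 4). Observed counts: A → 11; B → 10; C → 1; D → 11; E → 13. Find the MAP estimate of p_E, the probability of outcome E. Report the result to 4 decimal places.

The posterior is Dirichlet(αᵢ + nᵢ) = Dirichlet(19, 16, 3, 19, 17).
For a Dirichlet(a₁,…,a_K) with all aᵢ > 1, the mode has j-th component (aⱼ − 1)/(Σaᵢ − K).
Here Σaᵢ = 74 and K = 5, so p_E = (17 − 1)/(74 − 5) = 16/69 ≈ 0.2319.

MAP estimate of p_E = 0.2319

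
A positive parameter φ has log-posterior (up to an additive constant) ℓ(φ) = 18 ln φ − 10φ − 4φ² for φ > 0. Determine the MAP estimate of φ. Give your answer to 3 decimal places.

ℓ'(φ) = 18/φ − 10 − 8φ. Setting this to zero and multiplying by φ: 8φ² + 10φ − 18 = 0.
φ = (−10 + √(10² + 4·8·18)) / (2·8) = (−10 + √676) / 16 = (−10 + 26)/16 = 1.
ℓ''(φ) = −18/φ² − 8 < 0, confirming a maximum.

φ̂_MAP = 1.000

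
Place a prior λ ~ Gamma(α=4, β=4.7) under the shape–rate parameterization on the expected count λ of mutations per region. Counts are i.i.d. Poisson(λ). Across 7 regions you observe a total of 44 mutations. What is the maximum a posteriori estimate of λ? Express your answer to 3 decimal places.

λ̂_MAP = 4.017

Σxᵢ = 44, n = 7.
Posterior ∝ λ^3e^(−4.7λ) · λ^44e^(−7λ) = λ^47e^(−11.7λ), i.e. Gamma(shape=48, rate=11.7).
The mode of a Gamma(a, b) with a ≥ 1 (shape–rate) is (a−1)/b = 47/11.7 ≈ 4.017.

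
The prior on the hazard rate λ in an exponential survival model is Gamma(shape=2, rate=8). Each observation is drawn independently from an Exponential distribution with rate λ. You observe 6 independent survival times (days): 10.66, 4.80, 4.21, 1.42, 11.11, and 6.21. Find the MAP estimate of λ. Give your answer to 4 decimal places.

λ̂_MAP = 0.1508

The Exponential(rate=λ) likelihood is ∝ λ^n e^(−λΣtᵢ). Here n = 6 and Σtᵢ = 10.66 + 4.80 + 4.21 + 1.42 + 11.11 + 6.21 = 38.41.
Posterior ∝ λe^(−8λ) · λ^6e^(−38.41λ) = λ^7e^(−46.41λ), i.e. Gamma(8, 46.41).
Mode = (a−1)/b = 7/46.41 ≈ 0.1508.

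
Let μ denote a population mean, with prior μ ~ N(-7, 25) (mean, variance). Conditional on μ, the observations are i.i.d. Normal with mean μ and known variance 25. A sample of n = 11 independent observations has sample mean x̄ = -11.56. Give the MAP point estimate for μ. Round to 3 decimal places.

μ̂_MAP = -11.180

n = 11, x̄ = -11.56.
For a Normal prior and Normal likelihood with known variance, the posterior is Normal; its mode equals its mean, the precision-weighted average.
Prior precision 1/σ₀² = 1/25 = 0.04; data precision n/σ² = 11/25 = 0.44.
μ̂ = (0.04·(-7) + 0.44·(-11.56)) / (0.04 + 0.44) = (-5.3664)/0.48 = -11.180.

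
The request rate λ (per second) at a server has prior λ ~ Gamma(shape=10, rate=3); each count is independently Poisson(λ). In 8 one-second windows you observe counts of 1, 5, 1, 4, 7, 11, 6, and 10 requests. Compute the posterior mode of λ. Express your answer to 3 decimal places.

λ̂_MAP = 4.909

Σxᵢ = 1+5+1+4+7+11+6+10 = 45, with n = 8.
Posterior ∝ λ^9e^(−3λ) · λ^45e^(−8λ) = λ^54e^(−11λ), i.e. Gamma(shape=55, rate=11).
The mode of a Gamma(a, b) with a ≥ 1 (shape–rate) is (a−1)/b = 54/11 ≈ 4.909.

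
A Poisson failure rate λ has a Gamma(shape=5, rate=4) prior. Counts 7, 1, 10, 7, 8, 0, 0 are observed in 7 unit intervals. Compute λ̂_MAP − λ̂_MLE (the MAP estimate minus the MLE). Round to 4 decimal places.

Σxᵢ = 33. Posterior is Gamma(38, 11); MAP = (38−1)/11 = 37/11 ≈ 3.36364.
MLE = x̄ = 33/7 ≈ 4.71429.
Difference = 37/11 − 33/7 = -104/77 ≈ -1.3506.

MAP − MLE = -1.3506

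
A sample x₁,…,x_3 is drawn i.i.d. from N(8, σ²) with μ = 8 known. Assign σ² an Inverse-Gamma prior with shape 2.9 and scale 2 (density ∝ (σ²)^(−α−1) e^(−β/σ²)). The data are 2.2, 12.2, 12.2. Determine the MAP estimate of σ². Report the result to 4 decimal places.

σ̂²_MAP = 6.7519

Sum of squared deviations about the known mean: SS = (2.2−8)² + (12.2−8)² + (12.2−8)² = 68.92.
The Normal likelihood contributes (σ²)^(−n/2) exp(−SS/(2σ²)), so the posterior is Inverse-Gamma(α + n/2, β + SS/2) = Inverse-Gamma(4.4, 36.46).
The mode of Inverse-Gamma(a, b) is b/(a+1) = 36.46/5.4 ≈ 6.7519.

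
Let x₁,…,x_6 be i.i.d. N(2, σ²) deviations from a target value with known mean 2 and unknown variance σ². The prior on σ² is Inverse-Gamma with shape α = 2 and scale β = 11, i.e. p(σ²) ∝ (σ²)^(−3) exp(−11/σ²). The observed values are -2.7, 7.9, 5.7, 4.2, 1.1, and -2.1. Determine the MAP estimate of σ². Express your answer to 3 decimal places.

Sum of squared deviations about the known mean: SS = (-2.7−2)² + (7.9−2)² + (5.7−2)² + (4.2−2)² + (1.1−2)² + (-2.1−2)² = 93.05.
The Normal likelihood contributes (σ²)^(−n/2) exp(−SS/(2σ²)), so the posterior is Inverse-Gamma(α + n/2, β + SS/2) = Inverse-Gamma(5, 57.525).
The mode of Inverse-Gamma(a, b) is b/(a+1) = 57.525/6 ≈ 9.588.

σ̂²_MAP = 9.588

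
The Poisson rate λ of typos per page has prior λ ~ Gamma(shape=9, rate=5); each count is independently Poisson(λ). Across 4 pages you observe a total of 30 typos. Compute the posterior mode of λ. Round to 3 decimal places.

λ̂_MAP = 4.222

Σxᵢ = 30, n = 4.
Posterior ∝ λ^8e^(−5λ) · λ^30e^(−4λ) = λ^38e^(−9λ), i.e. Gamma(shape=39, rate=9).
The mode of a Gamma(a, b) with a ≥ 1 (shape–rate) is (a−1)/b = 38/9 ≈ 4.222.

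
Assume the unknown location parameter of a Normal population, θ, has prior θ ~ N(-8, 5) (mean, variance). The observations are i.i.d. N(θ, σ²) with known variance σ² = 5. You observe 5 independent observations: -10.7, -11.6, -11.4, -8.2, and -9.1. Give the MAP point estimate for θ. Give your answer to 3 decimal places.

n = 5; x̄ = ((-10.7) + (-11.6) + (-11.4) + (-8.2) + (-9.1))/5 = -51/5 = -10.2.
For a Normal prior and Normal likelihood with known variance, the posterior is Normal; its mode equals its mean, the precision-weighted average.
Prior precision 1/σ₀² = 1/5 = 0.2; data precision n/σ² = 5/5 = 1.
θ̂ = (0.2·(-8) + 1·(-10.2)) / (0.2 + 1) = (-11.8)/1.2 = -59/6 ≈ -9.833.

θ̂_MAP = -9.833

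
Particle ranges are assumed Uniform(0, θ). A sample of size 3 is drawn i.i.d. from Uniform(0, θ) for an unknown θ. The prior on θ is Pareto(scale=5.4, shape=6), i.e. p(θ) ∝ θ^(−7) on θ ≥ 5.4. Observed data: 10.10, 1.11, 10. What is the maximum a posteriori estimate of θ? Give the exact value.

θ̂_MAP = 10.10

The Uniform(0, θ) likelihood is θ^(−n) for θ ≥ max(xᵢ), zero otherwise. Here max(xᵢ) = 10.10.
Posterior ∝ θ^(−7) · θ^(−3) = θ^(−10) on θ ≥ max(5.4, 10.10) = 10.10.
This density is strictly decreasing in θ, so the posterior mode lies at the lower boundary of the support.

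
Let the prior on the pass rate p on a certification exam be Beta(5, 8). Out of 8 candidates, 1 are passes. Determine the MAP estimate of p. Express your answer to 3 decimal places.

p̂_MAP = 0.263

Prior: Beta(5, 8).
Data: 1 success in 8 trials. The binomial likelihood contributes p(1−p)^7, so the posterior is Beta(5+1, 8+7) = Beta(6, 15).
For Beta(a, b) with a, b > 1 the mode is (a−1)/(a+b−2) = 5/19 ≈ 0.263.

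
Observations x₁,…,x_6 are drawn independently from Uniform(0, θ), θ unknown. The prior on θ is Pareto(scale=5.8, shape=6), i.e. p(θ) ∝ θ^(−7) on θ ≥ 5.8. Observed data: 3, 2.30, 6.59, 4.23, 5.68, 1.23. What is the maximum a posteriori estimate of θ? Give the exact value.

θ̂_MAP = 6.59

The Uniform(0, θ) likelihood is θ^(−n) for θ ≥ max(xᵢ), zero otherwise. Here max(xᵢ) = 6.59.
Posterior ∝ θ^(−7) · θ^(−6) = θ^(−13) on θ ≥ max(5.8, 6.59) = 6.59.
This density is strictly decreasing in θ, so the posterior mode lies at the lower boundary of the support.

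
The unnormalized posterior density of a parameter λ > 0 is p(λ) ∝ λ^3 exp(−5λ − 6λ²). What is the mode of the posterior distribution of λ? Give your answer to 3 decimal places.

λ̂_MAP = 0.333

ℓ'(λ) = 3/λ − 5 − 12λ. Setting this to zero and multiplying by λ: 12λ² + 5λ − 3 = 0.
λ = (−5 + √(5² + 4·12·3)) / (2·12) = (−5 + √169) / 24 = (−5 + 13)/24 = 1/3.
ℓ''(λ) = −3/λ² − 12 < 0, confirming a maximum.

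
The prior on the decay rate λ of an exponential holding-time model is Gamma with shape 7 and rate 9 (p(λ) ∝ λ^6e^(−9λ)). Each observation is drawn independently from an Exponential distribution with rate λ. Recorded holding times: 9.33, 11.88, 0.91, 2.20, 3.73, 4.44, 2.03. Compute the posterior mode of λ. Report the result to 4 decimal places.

The Exponential(rate=λ) likelihood is ∝ λ^n e^(−λΣtᵢ). Here n = 7 and Σtᵢ = 9.33 + 11.88 + 0.91 + 2.20 + 3.73 + 4.44 + 2.03 = 34.52.
Posterior ∝ λ^6e^(−9λ) · λ^7e^(−34.52λ) = λ^13e^(−43.52λ), i.e. Gamma(14, 43.52).
Mode = (a−1)/b = 13/43.52 ≈ 0.2987.

λ̂_MAP = 0.2987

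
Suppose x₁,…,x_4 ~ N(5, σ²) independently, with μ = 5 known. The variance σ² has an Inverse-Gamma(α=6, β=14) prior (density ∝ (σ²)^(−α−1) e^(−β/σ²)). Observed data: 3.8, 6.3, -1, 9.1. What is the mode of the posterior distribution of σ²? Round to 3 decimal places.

Sum of squared deviations about the known mean: SS = (3.8−5)² + (6.3−5)² + (-1−5)² + (9.1−5)² = 55.94.
The Normal likelihood contributes (σ²)^(−n/2) exp(−SS/(2σ²)), so the posterior is Inverse-Gamma(α + n/2, β + SS/2) = Inverse-Gamma(8, 41.97).
The mode of Inverse-Gamma(a, b) is b/(a+1) = 41.97/9 ≈ 4.663.

σ̂²_MAP = 4.663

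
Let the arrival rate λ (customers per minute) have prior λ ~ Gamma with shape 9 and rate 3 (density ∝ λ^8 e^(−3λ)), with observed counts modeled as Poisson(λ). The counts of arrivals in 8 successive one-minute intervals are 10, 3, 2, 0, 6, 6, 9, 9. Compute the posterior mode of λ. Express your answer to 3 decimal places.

λ̂_MAP = 4.818

Σxᵢ = 10+3+2+0+6+6+9+9 = 45, with n = 8.
Posterior ∝ λ^8e^(−3λ) · λ^45e^(−8λ) = λ^53e^(−11λ), i.e. Gamma(shape=54, rate=11).
The mode of a Gamma(a, b) with a ≥ 1 (shape–rate) is (a−1)/b = 53/11 ≈ 4.818.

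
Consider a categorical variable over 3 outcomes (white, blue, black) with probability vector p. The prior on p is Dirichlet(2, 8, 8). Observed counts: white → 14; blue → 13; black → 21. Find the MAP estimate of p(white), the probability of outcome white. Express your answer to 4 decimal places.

The posterior is Dirichlet(αᵢ + nᵢ) = Dirichlet(16, 21, 29).
For a Dirichlet(a₁,…,a_K) with all aᵢ > 1, the mode has j-th component (aⱼ − 1)/(Σaᵢ − K).
Here Σaᵢ = 66 and K = 3, so p(white) = (16 − 1)/(66 − 3) = 15/63 ≈ 0.2381.

MAP estimate of p(white) = 0.2381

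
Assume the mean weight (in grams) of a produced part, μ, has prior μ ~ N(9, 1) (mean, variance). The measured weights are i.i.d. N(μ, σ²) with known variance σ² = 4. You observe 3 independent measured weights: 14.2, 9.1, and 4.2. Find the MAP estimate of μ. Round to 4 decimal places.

μ̂_MAP = 9.0714

n = 3; x̄ = (14.2 + 9.1 + 4.2)/3 = 27.5/3 = 55/6 ≈ 9.1667.
For a Normal prior and Normal likelihood with known variance, the posterior is Normal; its mode equals its mean, the precision-weighted average.
Prior precision 1/σ₀² = 1/1 = 1; data precision n/σ² = 3/4 = 0.75.
μ̂ = (1·9 + 0.75·(55/6)) / (1 + 0.75) = 15.875/1.75 = 127/14 ≈ 9.0714.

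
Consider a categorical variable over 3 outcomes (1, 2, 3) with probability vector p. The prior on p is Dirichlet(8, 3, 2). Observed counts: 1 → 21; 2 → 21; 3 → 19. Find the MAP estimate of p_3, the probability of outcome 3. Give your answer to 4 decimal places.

The posterior is Dirichlet(αᵢ + nᵢ) = Dirichlet(29, 24, 21).
For a Dirichlet(a₁,…,a_K) with all aᵢ > 1, the mode has j-th component (aⱼ − 1)/(Σaᵢ − K).
Here Σaᵢ = 74 and K = 3, so p_3 = (21 − 1)/(74 − 3) = 20/71 ≈ 0.2817.

MAP estimate: 0.2817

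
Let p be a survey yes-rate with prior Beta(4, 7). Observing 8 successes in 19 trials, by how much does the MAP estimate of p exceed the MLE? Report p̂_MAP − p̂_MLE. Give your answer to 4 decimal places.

Posterior is Beta(12, 18); MAP = (12−1)/(30−2) = 11/28 ≈ 0.39286.
MLE ignores the prior: p̂_MLE = k/n = 8/19 ≈ 0.42105.
Difference = 11/28 − 8/19 = -15/532 ≈ -0.0282.

MAP − MLE = -0.0282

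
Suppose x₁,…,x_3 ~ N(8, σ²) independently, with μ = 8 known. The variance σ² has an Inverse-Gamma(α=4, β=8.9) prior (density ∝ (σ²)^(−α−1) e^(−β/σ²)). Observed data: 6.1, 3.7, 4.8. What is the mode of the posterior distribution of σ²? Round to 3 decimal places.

Sum of squared deviations about the known mean: SS = (6.1−8)² + (3.7−8)² + (4.8−8)² = 32.34.
The Normal likelihood contributes (σ²)^(−n/2) exp(−SS/(2σ²)), so the posterior is Inverse-Gamma(α + n/2, β + SS/2) = Inverse-Gamma(5.5, 25.07).
The mode of Inverse-Gamma(a, b) is b/(a+1) = 25.07/6.5 ≈ 3.857.

σ̂²_MAP = 3.857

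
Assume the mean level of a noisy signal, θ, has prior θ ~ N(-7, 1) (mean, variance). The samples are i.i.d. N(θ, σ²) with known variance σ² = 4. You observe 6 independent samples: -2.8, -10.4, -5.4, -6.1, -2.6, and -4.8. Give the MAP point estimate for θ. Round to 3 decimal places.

n = 6; x̄ = ((-2.8) + (-10.4) + (-5.4) + (-6.1) + (-2.6) + (-4.8))/6 = -32.1/6 = -5.35.
For a Normal prior and Normal likelihood with known variance, the posterior is Normal; its mode equals its mean, the precision-weighted average.
Prior precision 1/σ₀² = 1/1 = 1; data precision n/σ² = 6/4 = 1.5.
θ̂ = (1·(-7) + 1.5·(-5.35)) / (1 + 1.5) = (-15.025)/2.5 = -6.010.

θ̂_MAP = -6.010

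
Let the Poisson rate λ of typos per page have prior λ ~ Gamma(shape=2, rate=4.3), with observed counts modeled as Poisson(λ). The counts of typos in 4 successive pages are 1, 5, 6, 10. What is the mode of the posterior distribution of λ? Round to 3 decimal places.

Σxᵢ = 1+5+6+10 = 22, with n = 4.
Posterior ∝ λe^(−4.3λ) · λ^22e^(−4λ) = λ^23e^(−8.3λ), i.e. Gamma(shape=24, rate=8.3).
The mode of a Gamma(a, b) with a ≥ 1 (shape–rate) is (a−1)/b = 23/8.3 ≈ 2.771.

λ̂_MAP = 2.771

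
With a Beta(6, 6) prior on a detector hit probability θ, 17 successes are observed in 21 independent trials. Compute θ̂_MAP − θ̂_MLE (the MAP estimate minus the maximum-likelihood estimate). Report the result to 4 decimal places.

Posterior is Beta(23, 10); MAP = (23−1)/(33−2) = 22/31 ≈ 0.70968.
MLE ignores the prior: θ̂_MLE = k/n = 17/21 ≈ 0.80952.
Difference = 22/31 − 17/21 = -65/651 ≈ -0.0998.

MAP − MLE = -0.0998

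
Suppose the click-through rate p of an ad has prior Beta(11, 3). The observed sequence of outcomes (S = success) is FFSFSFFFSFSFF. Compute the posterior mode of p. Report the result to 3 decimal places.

Prior: Beta(11, 3).
Data: 4 successes in 13 trials (from the sequence). The binomial likelihood contributes p^4(1−p)^9, so the posterior is Beta(11+4, 3+9) = Beta(15, 12).
For Beta(a, b) with a, b > 1 the mode is (a−1)/(a+b−2) = 14/25 ≈ 0.560.

p̂_MAP = 0.560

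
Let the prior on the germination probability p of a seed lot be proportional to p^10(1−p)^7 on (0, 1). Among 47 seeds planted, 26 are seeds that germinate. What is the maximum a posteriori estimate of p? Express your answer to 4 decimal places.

The prior density ∝ p^10(1−p)^7 is the kernel of Beta(11, 8).
Data: 26 successes in 47 trials. The binomial likelihood contributes p^26(1−p)^21, so the posterior is Beta(11+26, 8+21) = Beta(37, 29).
For Beta(a, b) with a, b > 1 the mode is (a−1)/(a+b−2) = 36/64 ≈ 0.5625.

p̂_MAP = 0.5625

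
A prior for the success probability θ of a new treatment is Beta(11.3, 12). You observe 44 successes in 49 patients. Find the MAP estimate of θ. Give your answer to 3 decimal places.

θ̂_MAP = 0.772

Prior: Beta(11.3, 12).
Data: 44 successes in 49 trials. The binomial likelihood contributes θ^44(1−θ)^5, so the posterior is Beta(11.3+44, 12+5) = Beta(55.3, 17).
For Beta(a, b) with a, b > 1 the mode is (a−1)/(a+b−2) = 54.3/70.3 ≈ 0.772.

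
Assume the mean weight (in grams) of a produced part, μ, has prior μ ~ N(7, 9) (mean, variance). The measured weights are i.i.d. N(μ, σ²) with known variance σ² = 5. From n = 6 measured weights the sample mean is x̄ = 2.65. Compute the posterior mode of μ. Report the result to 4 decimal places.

μ̂_MAP = 3.0186

n = 6, x̄ = 2.65.
For a Normal prior and Normal likelihood with known variance, the posterior is Normal; its mode equals its mean, the precision-weighted average.
Prior precision 1/σ₀² = 1/9; data precision n/σ² = 6/5 = 1.2.
μ̂ = ((1/9)·7 + 1.2·2.65) / (1/9 + 1.2) = (1781/450)/(59/45) = 1781/590 ≈ 3.0186.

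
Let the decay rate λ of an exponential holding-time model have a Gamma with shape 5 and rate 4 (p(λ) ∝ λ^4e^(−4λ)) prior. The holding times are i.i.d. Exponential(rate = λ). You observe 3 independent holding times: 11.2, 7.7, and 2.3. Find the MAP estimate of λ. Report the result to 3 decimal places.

λ̂_MAP = 0.278

The Exponential(rate=λ) likelihood is ∝ λ^n e^(−λΣtᵢ). Here n = 3 and Σtᵢ = 11.2 + 7.7 + 2.3 = 21.2.
Posterior ∝ λ^4e^(−4λ) · λ^3e^(−21.2λ) = λ^7e^(−25.2λ), i.e. Gamma(8, 25.2).
Mode = (a−1)/b = 7/25.2 ≈ 0.278.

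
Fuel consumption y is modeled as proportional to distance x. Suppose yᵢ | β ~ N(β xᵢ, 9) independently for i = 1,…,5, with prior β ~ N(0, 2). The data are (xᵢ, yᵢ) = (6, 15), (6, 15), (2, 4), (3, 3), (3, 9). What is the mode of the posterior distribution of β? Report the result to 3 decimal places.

log p(β | y) = −Σ(yᵢ − βxᵢ)²/(2·9) − β²/(2·2) + const.
Setting the derivative to zero: Σxᵢ(yᵢ − βxᵢ)/9 − β/2 = 0, so β = Σxᵢyᵢ / (Σxᵢ² + σ²/τ²).
Σxᵢyᵢ = 6·15 + 6·15 + 2·4 + 3·3 + 3·9 = 224; Σxᵢ² = 94; σ²/τ² = 4.5.
β̂_MAP = 224 / (94 + 4.5) = 224/98.5 ≈ 2.274.

β̂_MAP = 2.274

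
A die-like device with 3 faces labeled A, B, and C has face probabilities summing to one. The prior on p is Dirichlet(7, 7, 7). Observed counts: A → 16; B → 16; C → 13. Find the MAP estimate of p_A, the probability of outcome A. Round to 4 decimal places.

The posterior is Dirichlet(αᵢ + nᵢ) = Dirichlet(23, 23, 20).
For a Dirichlet(a₁,…,a_K) with all aᵢ > 1, the mode has j-th component (aⱼ − 1)/(Σaᵢ − K).
Here Σaᵢ = 66 and K = 3, so p_A = (23 − 1)/(66 − 3) = 22/63 ≈ 0.3492.

MAP estimate of p_A = 0.3492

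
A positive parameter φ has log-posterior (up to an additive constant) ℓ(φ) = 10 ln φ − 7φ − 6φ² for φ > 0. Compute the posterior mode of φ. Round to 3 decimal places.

φ̂_MAP = 0.667

ℓ'(φ) = 10/φ − 7 − 12φ. Setting this to zero and multiplying by φ: 12φ² + 7φ − 10 = 0.
φ = (−7 + √(7² + 4·12·10)) / (2·12) = (−7 + √529) / 24 = (−7 + 23)/24 = 2/3.
ℓ''(φ) = −10/φ² − 12 < 0, confirming a maximum.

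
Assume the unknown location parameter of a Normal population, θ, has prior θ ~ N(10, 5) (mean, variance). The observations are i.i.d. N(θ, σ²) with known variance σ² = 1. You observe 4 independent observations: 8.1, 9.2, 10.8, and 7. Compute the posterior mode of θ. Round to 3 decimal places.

n = 4; x̄ = (8.1 + 9.2 + 10.8 + 7)/4 = 35.1/4 = 8.775.
For a Normal prior and Normal likelihood with known variance, the posterior is Normal; its mode equals its mean, the precision-weighted average.
Prior precision 1/σ₀² = 1/5 = 0.2; data precision n/σ² = 4/1 = 4.
θ̂ = (0.2·10 + 4·8.775) / (0.2 + 4) = 37.1/4.2 = 53/6 ≈ 8.833.

θ̂_MAP = 8.833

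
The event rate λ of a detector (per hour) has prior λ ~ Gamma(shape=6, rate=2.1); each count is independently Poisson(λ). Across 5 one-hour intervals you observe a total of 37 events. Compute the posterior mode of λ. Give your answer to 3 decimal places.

Σxᵢ = 37, n = 5.
Posterior ∝ λ^5e^(−2.1λ) · λ^37e^(−5λ) = λ^42e^(−7.1λ), i.e. Gamma(shape=43, rate=7.1).
The mode of a Gamma(a, b) with a ≥ 1 (shape–rate) is (a−1)/b = 42/7.1 ≈ 5.915.

λ̂_MAP = 5.915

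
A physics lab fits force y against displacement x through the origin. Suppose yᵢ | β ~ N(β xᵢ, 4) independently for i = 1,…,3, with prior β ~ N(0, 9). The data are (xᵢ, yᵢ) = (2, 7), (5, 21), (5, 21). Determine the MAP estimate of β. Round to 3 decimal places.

β̂_MAP = 4.114

log p(β | y) = −Σ(yᵢ − βxᵢ)²/(2·4) − β²/(2·9) + const.
Setting the derivative to zero: Σxᵢ(yᵢ − βxᵢ)/4 − β/9 = 0, so β = Σxᵢyᵢ / (Σxᵢ² + σ²/τ²).
Σxᵢyᵢ = 2·7 + 5·21 + 5·21 = 224; Σxᵢ² = 54; σ²/τ² = 4/9.
β̂_MAP = 224 / (54 + 4/9) = 224/(490/9) = 144/35 ≈ 4.114.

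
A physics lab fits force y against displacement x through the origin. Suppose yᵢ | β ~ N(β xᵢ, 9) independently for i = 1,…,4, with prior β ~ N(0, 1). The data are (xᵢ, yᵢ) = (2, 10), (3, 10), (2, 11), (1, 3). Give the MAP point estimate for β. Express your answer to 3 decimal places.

log p(β | y) = −Σ(yᵢ − βxᵢ)²/(2·9) − β²/(2·1) + const.
Setting the derivative to zero: Σxᵢ(yᵢ − βxᵢ)/9 − β/1 = 0, so β = Σxᵢyᵢ / (Σxᵢ² + σ²/τ²).
Σxᵢyᵢ = 2·10 + 3·10 + 2·11 + 1·3 = 75; Σxᵢ² = 18; σ²/τ² = 9.
β̂_MAP = 75 / (18 + 9) = 75/27 ≈ 2.778.

β̂_MAP = 2.778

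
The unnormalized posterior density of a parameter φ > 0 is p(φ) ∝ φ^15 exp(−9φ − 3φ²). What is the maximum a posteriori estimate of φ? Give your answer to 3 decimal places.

ℓ'(φ) = 15/φ − 9 − 6φ. Setting this to zero and multiplying by φ: 6φ² + 9φ − 15 = 0.
φ = (−9 + √(9² + 4·6·15)) / (2·6) = (−9 + √441) / 12 = (−9 + 21)/12 = 1.
ℓ''(φ) = −15/φ² − 6 < 0, confirming a maximum.

φ̂_MAP = 1.000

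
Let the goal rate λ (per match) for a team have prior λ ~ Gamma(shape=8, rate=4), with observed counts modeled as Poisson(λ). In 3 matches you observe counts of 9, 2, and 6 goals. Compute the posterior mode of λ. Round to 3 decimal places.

Σxᵢ = 9+2+6 = 17, with n = 3.
Posterior ∝ λ^7e^(−4λ) · λ^17e^(−3λ) = λ^24e^(−7λ), i.e. Gamma(shape=25, rate=7).
The mode of a Gamma(a, b) with a ≥ 1 (shape–rate) is (a−1)/b = 24/7 ≈ 3.429.

λ̂_MAP = 3.429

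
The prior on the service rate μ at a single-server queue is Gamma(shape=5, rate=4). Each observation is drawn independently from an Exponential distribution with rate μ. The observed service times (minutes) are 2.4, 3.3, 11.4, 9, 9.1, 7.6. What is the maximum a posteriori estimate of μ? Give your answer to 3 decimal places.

The Exponential(rate=μ) likelihood is ∝ μ^n e^(−μΣtᵢ). Here n = 6 and Σtᵢ = 2.4 + 3.3 + 11.4 + 9 + 9.1 + 7.6 = 42.8.
Posterior ∝ μ^4e^(−4μ) · μ^6e^(−42.8μ) = μ^10e^(−46.8μ), i.e. Gamma(11, 46.8).
Mode = (a−1)/b = 10/46.8 ≈ 0.214.

μ̂_MAP = 0.214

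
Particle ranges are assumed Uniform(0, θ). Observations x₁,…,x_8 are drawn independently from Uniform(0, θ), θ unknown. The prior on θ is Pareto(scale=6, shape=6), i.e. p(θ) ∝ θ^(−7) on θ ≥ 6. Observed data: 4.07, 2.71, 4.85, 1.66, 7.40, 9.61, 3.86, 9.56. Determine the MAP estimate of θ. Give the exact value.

θ̂_MAP = 9.61

The Uniform(0, θ) likelihood is θ^(−n) for θ ≥ max(xᵢ), zero otherwise. Here max(xᵢ) = 9.61.
Posterior ∝ θ^(−7) · θ^(−8) = θ^(−15) on θ ≥ max(6, 9.61) = 9.61.
This density is strictly decreasing in θ, so the posterior mode lies at the lower boundary of the support.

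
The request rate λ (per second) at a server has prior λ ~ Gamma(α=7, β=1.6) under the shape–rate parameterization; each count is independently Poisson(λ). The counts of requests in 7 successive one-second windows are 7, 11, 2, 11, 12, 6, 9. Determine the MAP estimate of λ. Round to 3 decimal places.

Σxᵢ = 7+11+2+11+12+6+9 = 58, with n = 7.
Posterior ∝ λ^6e^(−1.6λ) · λ^58e^(−7λ) = λ^64e^(−8.6λ), i.e. Gamma(shape=65, rate=8.6).
The mode of a Gamma(a, b) with a ≥ 1 (shape–rate) is (a−1)/b = 64/8.6 ≈ 7.442.

λ̂_MAP = 7.442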